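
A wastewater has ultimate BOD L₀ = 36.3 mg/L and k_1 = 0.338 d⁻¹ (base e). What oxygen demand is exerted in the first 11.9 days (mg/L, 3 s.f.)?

y ≈ 35.6 mg/L

y_t = L₀(1 − e^(−k_1 t)) = 36.3 × (1 − e^(−0.338×11.9))
= 36.3 × (1 − 0.01791) = 36.3 × 0.9821 = 35.65 mg/L.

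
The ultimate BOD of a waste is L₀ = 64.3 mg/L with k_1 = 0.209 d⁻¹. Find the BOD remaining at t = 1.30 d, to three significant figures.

L ≈ 49.0 mg/L

L_t = L₀ e^(−k_1 t) = 64.3 × e^(−0.209×1.30) = 64.3 × 0.7621 = 49.00 mg/L.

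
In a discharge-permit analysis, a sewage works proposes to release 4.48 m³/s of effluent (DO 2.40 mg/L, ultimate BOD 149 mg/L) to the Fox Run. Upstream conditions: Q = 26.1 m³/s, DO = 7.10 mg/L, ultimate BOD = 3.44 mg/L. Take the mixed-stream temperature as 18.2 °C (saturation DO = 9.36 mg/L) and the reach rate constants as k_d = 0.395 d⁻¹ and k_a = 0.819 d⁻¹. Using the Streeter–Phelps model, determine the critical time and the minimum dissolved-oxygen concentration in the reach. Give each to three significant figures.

t_c ≈ 1.40 d; minimum DO ≈ 2.48 mg/L

Mixed DO = (26.1×7.10 + 4.48×2.40)/(26.1+4.48) = 196.1/30.58 = 6.411 mg/L.
Mixed L₀ = (26.1×3.44 + 4.48×149)/(30.58) = 757.3/30.58 = 24.76 mg/L.
Initial deficit D₀ = C_s − DO₀ = 9.36 − 6.411 = 2.949 mg/L.
t_c = (1/0.4240) ln[(0.819/0.395)(1 − 2.949×0.4240/(0.395×24.76))] = 2.358 × ln(1.808) = 1.397 d.
D_c = (0.395/0.819) × 24.76 × e^(−0.395×1.397) = 0.4823 × 24.76 × 0.5758 = 6.878 mg/L.
Minimum DO = 9.36 − 6.878 = 2.482 mg/L.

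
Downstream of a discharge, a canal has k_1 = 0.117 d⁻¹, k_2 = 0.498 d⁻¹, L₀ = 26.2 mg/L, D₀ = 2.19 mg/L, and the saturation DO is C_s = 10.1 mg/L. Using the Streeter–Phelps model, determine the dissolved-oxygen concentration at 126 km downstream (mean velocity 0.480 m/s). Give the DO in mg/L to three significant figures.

Travel time t = x/v = 126 km / (0.480 m/s) = 126000 m / 0.480 m/s = 262500 s = 3.038 d.
k_1 L₀/(k_2−k_1) = 0.117×26.2/(0.498−0.117) = 3.065/0.3810 = 8.046 mg/L.
e^(−k_1 t) = e^(−0.117×3.038) = 0.7008; e^(−k_2 t) = e^(−0.498×3.038) = 0.2202.
D = 8.046 × (0.7008 − 0.2202) + 2.19 × 0.2202 = 3.867 + 0.4823 = 4.349 mg/L.
DO = C_s − D = 10.1 − 4.349 = 5.751 mg/L.

DO ≈ 5.75 mg/L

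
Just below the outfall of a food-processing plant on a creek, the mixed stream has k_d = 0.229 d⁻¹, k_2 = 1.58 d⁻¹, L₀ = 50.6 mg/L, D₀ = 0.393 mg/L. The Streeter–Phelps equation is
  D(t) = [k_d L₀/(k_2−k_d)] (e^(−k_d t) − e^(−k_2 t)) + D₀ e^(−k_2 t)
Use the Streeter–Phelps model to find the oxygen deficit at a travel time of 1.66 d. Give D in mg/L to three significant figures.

D ≈ 5.27 mg/L

k_d L₀/(k_2−k_d) = 0.229×50.6/(1.58−0.229) = 11.59/1.351 = 8.577 mg/L.
e^(−k_d t) = e^(−0.229×1.660) = 0.6838; e^(−k_2 t) = e^(−1.58×1.660) = 0.07260.
D = 8.577 × (0.6838 − 0.07260) + 0.393 × 0.07260 = 5.242 + 0.02853 = 5.270 mg/L.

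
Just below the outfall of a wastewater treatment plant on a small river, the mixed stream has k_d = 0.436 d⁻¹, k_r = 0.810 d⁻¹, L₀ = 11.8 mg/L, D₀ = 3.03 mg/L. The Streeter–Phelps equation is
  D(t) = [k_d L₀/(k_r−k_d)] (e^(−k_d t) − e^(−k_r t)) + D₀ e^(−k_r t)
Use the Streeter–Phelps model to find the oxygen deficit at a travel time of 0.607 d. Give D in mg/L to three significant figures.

D ≈ 4.00 mg/L

k_d L₀/(k_r−k_d) = 0.436×11.8/(0.810−0.436) = 5.145/0.3740 = 13.76 mg/L.
e^(−k_d t) = e^(−0.436×0.6070) = 0.7675; e^(−k_r t) = e^(−0.810×0.6070) = 0.6116.
D = 13.76 × (0.7675 − 0.6116) + 3.03 × 0.6116 = 2.144 + 1.853 = 3.997 mg/L.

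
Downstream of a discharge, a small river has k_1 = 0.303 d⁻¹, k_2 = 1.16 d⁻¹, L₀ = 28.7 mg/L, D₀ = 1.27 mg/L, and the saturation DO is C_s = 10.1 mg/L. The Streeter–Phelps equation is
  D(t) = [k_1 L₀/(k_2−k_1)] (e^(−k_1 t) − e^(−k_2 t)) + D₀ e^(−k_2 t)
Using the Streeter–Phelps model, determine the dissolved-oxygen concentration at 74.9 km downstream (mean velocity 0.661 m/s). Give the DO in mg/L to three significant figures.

DO ≈ 5.22 mg/L

Travel time t = x/v = 74.9 km / (0.661 m/s) = 74900 m / 0.661 m/s = 113300 s = 1.311 d.
k_1 L₀/(k_2−k_1) = 0.303×28.7/(1.16−0.303) = 8.696/0.8570 = 10.15 mg/L.
e^(−k_1 t) = e^(−0.303×1.311) = 0.6721; e^(−k_2 t) = e^(−1.16×1.311) = 0.2184.
D = 10.15 × (0.6721 − 0.2184) + 1.27 × 0.2184 = 4.603 + 0.2774 = 4.881 mg/L.
DO = C_s − D = 10.1 − 4.881 = 5.219 mg/L.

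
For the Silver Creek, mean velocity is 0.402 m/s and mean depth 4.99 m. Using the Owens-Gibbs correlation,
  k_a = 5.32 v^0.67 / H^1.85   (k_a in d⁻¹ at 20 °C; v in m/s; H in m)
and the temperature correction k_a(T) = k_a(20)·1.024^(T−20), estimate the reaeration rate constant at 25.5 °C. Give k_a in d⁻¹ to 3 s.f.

k_a ≈ 0.168 d⁻¹

k_a(20) = 5.32 × 0.402^0.67 / 4.99^1.85 = 5.32 × 0.5430 / 19.57 = 0.1477 d⁻¹.
k_a(25.5) = 0.1477 × 1.024^(25.5−20) = 0.1477 × 1.139 = 0.1682 d⁻¹.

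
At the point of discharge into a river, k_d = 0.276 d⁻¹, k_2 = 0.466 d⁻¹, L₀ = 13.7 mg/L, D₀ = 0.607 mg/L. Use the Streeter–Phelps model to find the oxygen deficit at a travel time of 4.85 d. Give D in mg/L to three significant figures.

D ≈ 3.21 mg/L

k_d L₀/(k_2−k_d) = 0.276×13.7/(0.466−0.276) = 3.781/0.1900 = 19.90 mg/L.
e^(−k_d t) = e^(−0.276×4.850) = 0.2622; e^(−k_2 t) = e^(−0.466×4.850) = 0.1043.
D = 19.90 × (0.2622 − 0.1043) + 0.607 × 0.1043 = 3.142 + 0.06333 = 3.205 mg/L.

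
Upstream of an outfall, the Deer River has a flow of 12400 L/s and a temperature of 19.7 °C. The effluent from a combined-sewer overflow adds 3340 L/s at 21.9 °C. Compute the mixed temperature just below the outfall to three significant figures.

20.2 °C

Flow-weighted mixing: C = (Q_r C_r + Q_w C_w)/(Q_r + Q_w)
= (12400×19.7 + 3340×21.9)/(12400 + 3340) = 317400/15740 = 20.17 °C.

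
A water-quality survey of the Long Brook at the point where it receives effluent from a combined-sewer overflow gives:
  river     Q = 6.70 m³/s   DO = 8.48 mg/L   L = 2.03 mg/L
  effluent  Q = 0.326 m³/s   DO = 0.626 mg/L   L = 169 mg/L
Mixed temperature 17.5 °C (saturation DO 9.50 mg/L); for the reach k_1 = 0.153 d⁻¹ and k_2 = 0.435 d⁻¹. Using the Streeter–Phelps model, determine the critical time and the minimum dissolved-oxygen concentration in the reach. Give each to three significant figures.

t_c ≈ 2.63 d; minimum DO ≈ 7.20 mg/L

Mixed DO = (6.70×8.48 + 0.326×0.626)/(6.70+0.326) = 57.02/7.026 = 8.116 mg/L.
Mixed L₀ = (6.70×2.03 + 0.326×169)/(7.026) = 68.69/7.026 = 9.777 mg/L.
Initial deficit D₀ = C_s − DO₀ = 9.50 − 8.116 = 1.384 mg/L.
t_c = (1/0.2820) ln[(0.435/0.153)(1 − 1.384×0.2820/(0.153×9.777))] = 3.546 × ln(2.101) = 2.633 d.
D_c = (0.153/0.435) × 9.777 × e^(−0.153×2.633) = 0.3517 × 9.777 × 0.6684 = 2.299 mg/L.
Minimum DO = 9.50 − 2.299 = 7.201 mg/L.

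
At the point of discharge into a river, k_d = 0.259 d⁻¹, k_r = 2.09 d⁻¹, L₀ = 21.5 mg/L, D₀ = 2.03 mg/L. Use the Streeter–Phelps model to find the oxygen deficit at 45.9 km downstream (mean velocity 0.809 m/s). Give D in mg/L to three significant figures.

D ≈ 2.31 mg/L

Travel time t = x/v = 45.9 km / (0.809 m/s) = 45900 m / 0.809 m/s = 56740 s = 0.6567 d.
k_d L₀/(k_r−k_d) = 0.259×21.5/(2.09−0.259) = 5.569/1.831 = 3.041 mg/L.
e^(−k_d t) = e^(−0.259×0.6567) = 0.8436; e^(−k_r t) = e^(−2.09×0.6567) = 0.2535.
D = 3.041 × (0.8436 − 0.2535) + 2.03 × 0.2535 = 1.795 + 0.5146 = 2.309 mg/L.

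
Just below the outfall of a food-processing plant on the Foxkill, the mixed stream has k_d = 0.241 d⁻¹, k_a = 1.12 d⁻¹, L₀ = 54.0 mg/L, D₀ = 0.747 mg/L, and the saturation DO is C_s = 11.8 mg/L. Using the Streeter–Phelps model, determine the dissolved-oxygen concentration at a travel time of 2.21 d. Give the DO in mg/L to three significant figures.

DO ≈ 4.29 mg/L

k_d L₀/(k_a−k_d) = 0.241×54.0/(1.12−0.241) = 13.01/0.8790 = 14.81 mg/L.
e^(−k_d t) = e^(−0.241×2.210) = 0.5871; e^(−k_a t) = e^(−1.12×2.210) = 0.08415.
D = 14.81 × (0.5871 − 0.08415) + 0.747 × 0.08415 = 7.446 + 0.06286 = 7.509 mg/L.
DO = C_s − D = 11.8 − 7.509 = 4.291 mg/L.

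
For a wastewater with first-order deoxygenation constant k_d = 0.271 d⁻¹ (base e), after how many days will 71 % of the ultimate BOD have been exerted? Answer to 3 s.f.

y/L₀ = 1 − e^(−k_d t) = 0.71 ⇒ e^(−k_d t) = 0.290
t = −ln(0.290) / 0.271 = 1.238 / 0.271 = 4.568 d.

t ≈ 4.57 d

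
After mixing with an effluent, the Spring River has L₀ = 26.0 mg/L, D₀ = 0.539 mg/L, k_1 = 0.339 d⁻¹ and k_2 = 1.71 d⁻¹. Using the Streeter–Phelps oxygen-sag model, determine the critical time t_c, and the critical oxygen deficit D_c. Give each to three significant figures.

With k_2/k_1 = 5.044 and 1 − D₀(k_2−k_1)/(k_1 L₀) = 0.9162,
t_c = ln(5.044 × 0.9162) / (1.71 − 0.339) = ln(4.621) / 1.371 = 1.531/1.371 = 1.116 d.
L(t_c) = L₀ e^(−k_1 t_c) = 26.0 × 0.6849 = 17.81 mg/L, and at the critical point k_2 D_c = k_1 L, so D_c = (0.339/1.71) × 17.81 = 3.530 mg/L.

t_c ≈ 1.12 d; D_c ≈ 3.53 mg/L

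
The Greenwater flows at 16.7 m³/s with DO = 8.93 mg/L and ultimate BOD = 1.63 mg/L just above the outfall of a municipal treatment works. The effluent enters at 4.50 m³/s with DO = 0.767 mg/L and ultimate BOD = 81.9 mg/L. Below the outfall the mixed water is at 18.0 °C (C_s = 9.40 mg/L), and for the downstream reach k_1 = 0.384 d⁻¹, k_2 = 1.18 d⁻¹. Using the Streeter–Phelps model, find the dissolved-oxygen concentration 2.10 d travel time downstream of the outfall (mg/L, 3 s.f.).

Mixed DO = (16.7×8.93 + 4.50×0.767)/(16.7+4.50) = 152.6/21.20 = 7.197 mg/L.
Mixed L₀ = (16.7×1.63 + 4.50×81.9)/(21.20) = 395.8/21.20 = 18.67 mg/L.
Initial deficit D₀ = C_s − DO₀ = 9.40 − 7.197 = 2.203 mg/L.
D(2.10) = [0.384×18.67/(1.18−0.384)](e^(−0.384×2.10) − e^(−1.18×2.10)) + 2.203 e^(−1.18×2.10)
= 9.006 × (0.4465 − 0.08391) + 2.203 × 0.08391 = 3.450 mg/L.
DO = 9.40 − 3.450 = 5.950 mg/L.

DO ≈ 5.95 mg/L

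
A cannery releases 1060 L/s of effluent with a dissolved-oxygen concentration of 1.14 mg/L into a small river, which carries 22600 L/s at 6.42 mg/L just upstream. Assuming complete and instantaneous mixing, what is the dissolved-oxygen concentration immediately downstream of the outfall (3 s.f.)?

6.18 mg/L

Flow-weighted mixing: C = (Q_r C_r + Q_w C_w)/(Q_r + Q_w)
= (22600×6.42 + 1060×1.14)/(22600 + 1060) = 146300/23660 = 6.183 mg/L.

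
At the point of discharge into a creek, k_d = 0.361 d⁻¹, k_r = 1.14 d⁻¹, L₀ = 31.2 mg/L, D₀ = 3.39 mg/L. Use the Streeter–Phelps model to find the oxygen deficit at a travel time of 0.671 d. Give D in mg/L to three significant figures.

k_d L₀/(k_r−k_d) = 0.361×31.2/(1.14−0.361) = 11.26/0.7790 = 14.46 mg/L.
e^(−k_d t) = e^(−0.361×0.6710) = 0.7849; e^(−k_r t) = e^(−1.14×0.6710) = 0.4654.
D = 14.46 × (0.7849 − 0.4654) + 3.39 × 0.4654 = 4.620 + 1.578 = 6.197 mg/L.

D ≈ 6.20 mg/L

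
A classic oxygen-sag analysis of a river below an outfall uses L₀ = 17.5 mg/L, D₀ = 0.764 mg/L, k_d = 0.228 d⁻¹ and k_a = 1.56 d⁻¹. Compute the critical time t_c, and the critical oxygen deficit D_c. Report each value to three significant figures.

At the critical point dD/dt = 0, so k_d L₀ e^(−k_d t) = k_a D. Substituting D(t) from the Streeter–Phelps equation and solving for t gives
t_c = ln[(k_a/k_d)(1 − D₀(k_a−k_d)/(k_d L₀))] / (k_a−k_d).
Here k_a−k_d = 1.332 d⁻¹ and 1 − D₀(k_a−k_d)/(k_d L₀) = 1 − 0.764×1.332/(0.228×17.5) = 0.7450, so
t_c = ln(6.842 × 0.7450) / 1.332 = 1.629 / 1.332 = 1.223 d.
L(t_c) = L₀ e^(−k_d t_c) = 17.5 × 0.7567 = 13.24 mg/L, and at the critical point k_a D_c = k_d L, so D_c = (0.228/1.56) × 13.24 = 1.935 mg/L.

t_c ≈ 1.22 d; D_c ≈ 1.94 mg/L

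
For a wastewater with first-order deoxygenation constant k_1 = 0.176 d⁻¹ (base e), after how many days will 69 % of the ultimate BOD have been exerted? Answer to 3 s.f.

y/L₀ = 1 − e^(−k_1 t) = 0.69 ⇒ e^(−k_1 t) = 0.310
t = −ln(0.310) / 0.176 = 1.171 / 0.176 = 6.654 d.

t ≈ 6.65 d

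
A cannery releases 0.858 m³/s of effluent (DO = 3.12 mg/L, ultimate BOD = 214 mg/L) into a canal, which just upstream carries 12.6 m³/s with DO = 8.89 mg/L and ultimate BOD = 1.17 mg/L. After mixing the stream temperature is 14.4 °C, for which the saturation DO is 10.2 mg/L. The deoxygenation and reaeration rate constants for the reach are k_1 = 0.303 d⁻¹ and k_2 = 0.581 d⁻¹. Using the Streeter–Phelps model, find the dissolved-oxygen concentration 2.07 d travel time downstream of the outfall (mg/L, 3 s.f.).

DO ≈ 5.94 mg/L

Mixed DO = (12.6×8.89 + 0.858×3.12)/(12.6+0.858) = 114.7/13.46 = 8.522 mg/L.
Mixed L₀ = (12.6×1.17 + 0.858×214)/(13.46) = 198.4/13.46 = 14.74 mg/L.
Initial deficit D₀ = C_s − DO₀ = 10.2 − 8.522 = 1.678 mg/L.
D(2.07) = [0.303×14.74/(0.581−0.303)](e^(−0.303×2.07) − e^(−0.581×2.07)) + 1.678 e^(−0.581×2.07)
= 16.06 × (0.5341 − 0.3004) + 1.678 × 0.3004 = 4.258 mg/L.
DO = 10.2 − 4.258 = 5.942 mg/L.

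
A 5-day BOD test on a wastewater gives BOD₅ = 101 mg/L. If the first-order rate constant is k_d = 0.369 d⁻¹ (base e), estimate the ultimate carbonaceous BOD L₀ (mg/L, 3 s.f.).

L₀ ≈ 120 mg/L

BOD₅ = L₀(1 − e^(−5k_d)) ⇒ L₀ = BOD₅ / (1 − e^(−5×0.369))
= 101 / (1 − 0.1580) = 101 / 0.8420 = 120.0 mg/L.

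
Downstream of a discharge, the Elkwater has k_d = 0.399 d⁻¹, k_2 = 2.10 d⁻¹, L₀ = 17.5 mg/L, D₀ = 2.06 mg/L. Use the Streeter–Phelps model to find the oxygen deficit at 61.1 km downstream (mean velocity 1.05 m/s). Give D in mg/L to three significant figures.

Travel time t = x/v = 61.1 km / (1.05 m/s) = 61100 m / 1.05 m/s = 58190 s = 0.6735 d.
k_d L₀/(k_2−k_d) = 0.399×17.5/(2.10−0.399) = 6.982/1.701 = 4.105 mg/L.
e^(−k_d t) = e^(−0.399×0.6735) = 0.7644; e^(−k_2 t) = e^(−2.10×0.6735) = 0.2431.
D = 4.105 × (0.7644 − 0.2431) + 2.06 × 0.2431 = 2.140 + 0.5008 = 2.641 mg/L.

D ≈ 2.64 mg/L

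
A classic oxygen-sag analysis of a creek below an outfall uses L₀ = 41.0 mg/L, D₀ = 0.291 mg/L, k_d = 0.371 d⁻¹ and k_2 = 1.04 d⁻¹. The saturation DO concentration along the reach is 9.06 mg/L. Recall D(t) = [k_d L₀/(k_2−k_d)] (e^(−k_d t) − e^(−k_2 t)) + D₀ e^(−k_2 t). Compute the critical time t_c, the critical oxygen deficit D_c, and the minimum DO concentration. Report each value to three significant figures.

At the critical point dD/dt = 0, so k_d L₀ e^(−k_d t) = k_2 D. Substituting D(t) from the Streeter–Phelps equation and solving for t gives
t_c = ln[(k_2/k_d)(1 − D₀(k_2−k_d)/(k_d L₀))] / (k_2−k_d).
Here k_2−k_d = 0.6690 d⁻¹ and 1 − D₀(k_2−k_d)/(k_d L₀) = 1 − 0.291×0.6690/(0.371×41.0) = 0.9872, so
t_c = ln(2.803 × 0.9872) / 0.6690 = 1.018 / 0.6690 = 1.522 d.
L(t_c) = L₀ e^(−k_d t_c) = 41.0 × 0.5687 = 23.31 mg/L, and at the critical point k_2 D_c = k_d L, so D_c = (0.371/1.04) × 23.31 = 8.317 mg/L.
Minimum DO = C_s − D_c = 9.06 − 8.317 = 0.7429 mg/L.

t_c ≈ 1.52 d; D_c ≈ 8.32 mg/L; min DO ≈ 0.743 mg/L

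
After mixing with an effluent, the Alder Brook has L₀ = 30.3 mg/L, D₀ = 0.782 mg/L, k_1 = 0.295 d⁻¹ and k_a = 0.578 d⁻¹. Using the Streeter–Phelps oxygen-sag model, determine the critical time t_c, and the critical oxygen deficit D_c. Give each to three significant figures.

t_c = [1/(k_a−k_1)] ln[(k_a/k_1)(1 − D₀(k_a−k_1)/(k_1 L₀))]
= [1/(0.578−0.295)] ln[(0.578/0.295)(1 − 0.782×0.2830/(0.295×30.3))]
= (1/0.2830) ln[1.959 × 0.9752] = 3.534 × ln(1.911) = 3.534 × 0.6475 = 2.288 d.
L(t_c) = L₀ e^(−k_1 t_c) = 30.3 × 0.5092 = 15.43 mg/L, and at the critical point k_a D_c = k_1 L, so D_c = (0.295/0.578) × 15.43 = 7.874 mg/L.

t_c ≈ 2.29 d; D_c ≈ 7.87 mg/L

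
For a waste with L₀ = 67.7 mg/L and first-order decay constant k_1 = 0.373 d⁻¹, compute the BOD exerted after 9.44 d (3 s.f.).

y ≈ 65.7 mg/L

y_t = L₀(1 − e^(−k_1 t)) = 67.7 × (1 − e^(−0.373×9.44))
= 67.7 × (1 − 0.02957) = 67.7 × 0.9704 = 65.70 mg/L.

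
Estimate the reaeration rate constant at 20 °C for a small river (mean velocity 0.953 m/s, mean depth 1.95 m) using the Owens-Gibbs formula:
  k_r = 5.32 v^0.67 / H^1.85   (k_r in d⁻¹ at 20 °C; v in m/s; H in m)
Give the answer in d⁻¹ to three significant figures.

k_r = 5.32 × 0.953^0.67 / 1.95^1.85 = 5.32 × 0.9683 / 3.440 = 1.497 d⁻¹.

k_r ≈ 1.50 d⁻¹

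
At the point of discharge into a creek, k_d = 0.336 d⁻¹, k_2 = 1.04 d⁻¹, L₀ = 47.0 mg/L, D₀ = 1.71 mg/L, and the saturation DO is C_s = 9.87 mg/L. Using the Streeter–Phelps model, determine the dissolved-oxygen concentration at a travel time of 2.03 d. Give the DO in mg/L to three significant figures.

DO ≈ 1.04 mg/L

k_d L₀/(k_2−k_d) = 0.336×47.0/(1.04−0.336) = 15.79/0.7040 = 22.43 mg/L.
e^(−k_d t) = e^(−0.336×2.030) = 0.5056; e^(−k_2 t) = e^(−1.04×2.030) = 0.1211.
D = 22.43 × (0.5056 − 0.1211) + 1.71 × 0.1211 = 8.624 + 0.2071 = 8.831 mg/L.
DO = C_s − D = 9.87 − 8.831 = 1.039 mg/L.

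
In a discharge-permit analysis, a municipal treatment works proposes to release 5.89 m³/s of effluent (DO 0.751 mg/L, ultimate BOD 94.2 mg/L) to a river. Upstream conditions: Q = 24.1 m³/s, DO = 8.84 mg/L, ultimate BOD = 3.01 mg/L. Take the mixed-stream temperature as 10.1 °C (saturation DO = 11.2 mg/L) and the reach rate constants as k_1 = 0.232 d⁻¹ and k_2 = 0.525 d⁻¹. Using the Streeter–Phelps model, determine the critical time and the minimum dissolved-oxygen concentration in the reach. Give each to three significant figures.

t_c ≈ 1.86 d; minimum DO ≈ 5.19 mg/L

Mixed DO = (24.1×8.84 + 5.89×0.751)/(24.1+5.89) = 217.5/29.99 = 7.251 mg/L.
Mixed L₀ = (24.1×3.01 + 5.89×94.2)/(29.99) = 627.4/29.99 = 20.92 mg/L.
Initial deficit D₀ = C_s − DO₀ = 11.2 − 7.251 = 3.949 mg/L.
t_c = (1/0.2930) ln[(0.525/0.232)(1 − 3.949×0.2930/(0.232×20.92))] = 3.413 × ln(1.723) = 1.858 d.
D_c = (0.232/0.525) × 20.92 × e^(−0.232×1.858) = 0.4419 × 20.92 × 0.6498 = 6.007 mg/L.
Minimum DO = 11.2 − 6.007 = 5.193 mg/L.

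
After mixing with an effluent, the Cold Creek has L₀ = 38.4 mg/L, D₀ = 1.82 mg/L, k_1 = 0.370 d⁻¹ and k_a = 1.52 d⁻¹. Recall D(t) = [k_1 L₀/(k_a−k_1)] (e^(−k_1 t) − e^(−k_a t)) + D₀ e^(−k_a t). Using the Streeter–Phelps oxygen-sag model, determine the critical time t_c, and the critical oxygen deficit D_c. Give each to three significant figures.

t_c ≈ 1.09 d; D_c ≈ 6.24 mg/L

At the critical point dD/dt = 0, so k_1 L₀ e^(−k_1 t) = k_a D. Substituting D(t) from the Streeter–Phelps equation and solving for t gives
t_c = ln[(k_a/k_1)(1 − D₀(k_a−k_1)/(k_1 L₀))] / (k_a−k_1).
Here k_a−k_1 = 1.150 d⁻¹ and 1 − D₀(k_a−k_1)/(k_1 L₀) = 1 − 1.82×1.150/(0.370×38.4) = 0.8527, so
t_c = ln(4.108 × 0.8527) / 1.150 = 1.254 / 1.150 = 1.090 d.
L(t_c) = L₀ e^(−k_1 t_c) = 38.4 × 0.6681 = 25.65 mg/L, and at the critical point k_a D_c = k_1 L, so D_c = (0.370/1.52) × 25.65 = 6.245 mg/L.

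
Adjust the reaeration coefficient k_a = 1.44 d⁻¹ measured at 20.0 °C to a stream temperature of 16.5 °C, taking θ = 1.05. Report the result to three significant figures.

k_a(T₂) = k_a(T₁) · θ^(T₂−T₁) = 1.44 × 1.05^(16.5−20.0)
= 1.44 × 1.05^-3.50 = 1.44 × 0.8430 = 1.214 d⁻¹.

k_a ≈ 1.21 d⁻¹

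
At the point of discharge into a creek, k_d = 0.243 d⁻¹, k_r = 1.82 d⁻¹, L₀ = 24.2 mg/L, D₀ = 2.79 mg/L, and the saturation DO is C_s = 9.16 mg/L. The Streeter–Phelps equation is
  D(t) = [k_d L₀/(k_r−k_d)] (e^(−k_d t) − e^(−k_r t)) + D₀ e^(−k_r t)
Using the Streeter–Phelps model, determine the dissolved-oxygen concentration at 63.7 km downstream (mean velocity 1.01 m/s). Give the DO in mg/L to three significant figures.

DO ≈ 6.29 mg/L

Travel time t = x/v = 63.7 km / (1.01 m/s) = 63700 m / 1.01 m/s = 63070 s = 0.7300 d.
k_d L₀/(k_r−k_d) = 0.243×24.2/(1.82−0.243) = 5.881/1.577 = 3.729 mg/L.
e^(−k_d t) = e^(−0.243×0.7300) = 0.8375; e^(−k_r t) = e^(−1.82×0.7300) = 0.2649.
D = 3.729 × (0.8375 − 0.2649) + 2.79 × 0.2649 = 2.135 + 0.7390 = 2.874 mg/L.
DO = C_s − D = 9.16 − 2.874 = 6.286 mg/L.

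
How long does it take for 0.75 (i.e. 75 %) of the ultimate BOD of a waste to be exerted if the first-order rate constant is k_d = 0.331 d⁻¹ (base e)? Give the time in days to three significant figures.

y/L₀ = 1 − e^(−k_d t) = 0.75 ⇒ e^(−k_d t) = 0.250
t = −ln(0.250) / 0.331 = 1.386 / 0.331 = 4.188 d.

t ≈ 4.19 d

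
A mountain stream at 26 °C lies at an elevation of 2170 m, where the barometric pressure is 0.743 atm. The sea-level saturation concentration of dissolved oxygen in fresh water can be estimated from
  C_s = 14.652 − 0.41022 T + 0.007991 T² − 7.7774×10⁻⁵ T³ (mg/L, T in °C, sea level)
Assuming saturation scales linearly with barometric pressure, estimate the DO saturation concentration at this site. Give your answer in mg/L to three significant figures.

C_s ≈ 5.96 mg/L

At sea level: C_s = 14.652 − 0.41022×26 + 0.007991×26² − 7.7774×10⁻⁵×26³ = 8.021 mg/L.
Pressure correction: C_s' = 8.021 × 0.743 = 5.960 mg/L.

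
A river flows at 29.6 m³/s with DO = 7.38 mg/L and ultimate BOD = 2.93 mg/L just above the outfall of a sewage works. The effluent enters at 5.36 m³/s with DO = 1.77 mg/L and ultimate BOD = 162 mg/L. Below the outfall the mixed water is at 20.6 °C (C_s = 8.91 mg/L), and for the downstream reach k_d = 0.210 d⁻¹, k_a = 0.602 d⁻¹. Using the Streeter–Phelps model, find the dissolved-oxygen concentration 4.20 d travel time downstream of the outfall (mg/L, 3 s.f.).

DO ≈ 3.83 mg/L

Mixed DO = (29.6×7.38 + 5.36×1.77)/(29.6+5.36) = 227.9/34.96 = 6.520 mg/L.
Mixed L₀ = (29.6×2.93 + 5.36×162)/(34.96) = 955.0/34.96 = 27.32 mg/L.
Initial deficit D₀ = C_s − DO₀ = 8.91 − 6.520 = 2.390 mg/L.
D(4.20) = [0.210×27.32/(0.602−0.210)](e^(−0.210×4.20) − e^(−0.602×4.20)) + 2.390 e^(−0.602×4.20)
= 14.63 × (0.4140 − 0.07979) + 2.390 × 0.07979 = 5.081 mg/L.
DO = 8.91 − 5.081 = 3.829 mg/L.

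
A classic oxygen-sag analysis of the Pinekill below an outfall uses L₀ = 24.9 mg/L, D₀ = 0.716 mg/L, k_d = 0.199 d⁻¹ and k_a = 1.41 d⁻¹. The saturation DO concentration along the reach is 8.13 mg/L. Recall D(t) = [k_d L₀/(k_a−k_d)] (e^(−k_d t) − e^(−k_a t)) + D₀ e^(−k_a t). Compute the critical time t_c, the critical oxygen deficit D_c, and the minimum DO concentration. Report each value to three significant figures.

t_c ≈ 1.46 d; D_c ≈ 2.63 mg/L; min DO ≈ 5.50 mg/L

With k_a/k_d = 7.085 and 1 − D₀(k_a−k_d)/(k_d L₀) = 0.8250,
t_c = ln(7.085 × 0.8250) / (1.41 − 0.199) = ln(5.846) / 1.211 = 1.766/1.211 = 1.458 d.
D_c = (k_d/k_a) L₀ e^(−k_d t_c) = (0.199/1.41) × 24.9 × e^(−0.199×1.458) = 0.1411 × 24.9 × 0.7482 = 2.629 mg/L.
Minimum DO = C_s − D_c = 8.13 − 2.629 = 5.501 mg/L.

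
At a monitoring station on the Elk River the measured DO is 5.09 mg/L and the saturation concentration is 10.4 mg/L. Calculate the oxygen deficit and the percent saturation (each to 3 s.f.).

D = C_s − C = 10.4 − 5.09 = 5.31 mg/L.
% saturation = 5.09/10.4 × 100 = 48.9 %.

D ≈ 5.31 mg/L; 48.9 % saturation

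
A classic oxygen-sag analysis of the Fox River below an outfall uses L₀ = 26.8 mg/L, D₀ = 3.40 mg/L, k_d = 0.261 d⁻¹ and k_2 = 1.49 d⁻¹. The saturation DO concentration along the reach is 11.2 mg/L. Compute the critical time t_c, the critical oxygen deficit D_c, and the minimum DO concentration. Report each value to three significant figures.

At the critical point dD/dt = 0, so k_d L₀ e^(−k_d t) = k_2 D. Substituting D(t) from the Streeter–Phelps equation and solving for t gives
t_c = ln[(k_2/k_d)(1 − D₀(k_2−k_d)/(k_d L₀))] / (k_2−k_d).
Here k_2−k_d = 1.229 d⁻¹ and 1 − D₀(k_2−k_d)/(k_d L₀) = 1 − 3.40×1.229/(0.261×26.8) = 0.4026, so
t_c = ln(5.709 × 0.4026) / 1.229 = 0.8322 / 1.229 = 0.6772 d.
L(t_c) = L₀ e^(−k_d t_c) = 26.8 × 0.8380 = 22.46 mg/L, and at the critical point k_2 D_c = k_d L, so D_c = (0.261/1.49) × 22.46 = 3.934 mg/L.
Minimum DO = C_s − D_c = 11.2 − 3.934 = 7.266 mg/L.

t_c ≈ 0.677 d; D_c ≈ 3.93 mg/L; min DO ≈ 7.27 mg/L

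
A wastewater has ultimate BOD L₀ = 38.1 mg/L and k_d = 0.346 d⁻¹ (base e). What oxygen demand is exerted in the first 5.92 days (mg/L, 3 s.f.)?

y ≈ 33.2 mg/L

y_t = L₀(1 − e^(−k_d t)) = 38.1 × (1 − e^(−0.346×5.92))
= 38.1 × (1 − 0.1290) = 38.1 × 0.8710 = 33.19 mg/L.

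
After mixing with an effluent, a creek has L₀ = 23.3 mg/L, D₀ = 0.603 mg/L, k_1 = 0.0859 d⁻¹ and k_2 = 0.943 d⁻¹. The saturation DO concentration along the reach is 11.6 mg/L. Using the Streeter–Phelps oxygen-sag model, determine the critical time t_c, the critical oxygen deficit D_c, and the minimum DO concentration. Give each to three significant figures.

t_c ≈ 2.45 d; D_c ≈ 1.72 mg/L; min DO ≈ 9.88 mg/L

With k_2/k_1 = 10.98 and 1 − D₀(k_2−k_1)/(k_1 L₀) = 0.7418,
t_c = ln(10.98 × 0.7418) / (0.943 − 0.0859) = ln(8.143) / 0.8571 = 2.097/0.8571 = 2.447 d.
L(t_c) = L₀ e^(−k_1 t_c) = 23.3 × 0.8104 = 18.88 mg/L, and at the critical point k_2 D_c = k_1 L, so D_c = (0.0859/0.943) × 18.88 = 1.720 mg/L.
Minimum DO = C_s − D_c = 11.6 − 1.720 = 9.880 mg/L.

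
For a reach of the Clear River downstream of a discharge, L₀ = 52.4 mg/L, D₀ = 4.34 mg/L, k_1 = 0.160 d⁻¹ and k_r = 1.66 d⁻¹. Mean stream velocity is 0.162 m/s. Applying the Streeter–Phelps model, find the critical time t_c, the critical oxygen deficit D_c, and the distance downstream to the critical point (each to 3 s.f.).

t_c ≈ 0.561 d; D_c ≈ 4.62 mg/L; x_c ≈ 7.85 km

At the critical point dD/dt = 0, so k_1 L₀ e^(−k_1 t) = k_r D. Substituting D(t) from the Streeter–Phelps equation and solving for t gives
t_c = ln[(k_r/k_1)(1 − D₀(k_r−k_1)/(k_1 L₀))] / (k_r−k_1).
Here k_r−k_1 = 1.500 d⁻¹ and 1 − D₀(k_r−k_1)/(k_1 L₀) = 1 − 4.34×1.500/(0.160×52.4) = 0.2235, so
t_c = ln(10.38 × 0.2235) / 1.500 = 0.8411 / 1.500 = 0.5608 d.
D_c = (k_1/k_r) L₀ e^(−k_1 t_c) = (0.160/1.66) × 52.4 × e^(−0.160×0.5608) = 0.09639 × 52.4 × 0.9142 = 4.617 mg/L.
x_c = v t_c = 0.162 m/s × 0.5608 d × 86400 s/d = 7849 m ≈ 7.85 km.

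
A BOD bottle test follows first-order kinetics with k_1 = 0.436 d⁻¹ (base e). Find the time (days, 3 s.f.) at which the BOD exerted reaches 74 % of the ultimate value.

t ≈ 3.09 d

y/L₀ = 1 − e^(−k_1 t) = 0.74 ⇒ e^(−k_1 t) = 0.260
t = −ln(0.260) / 0.436 = 1.347 / 0.436 = 3.090 d.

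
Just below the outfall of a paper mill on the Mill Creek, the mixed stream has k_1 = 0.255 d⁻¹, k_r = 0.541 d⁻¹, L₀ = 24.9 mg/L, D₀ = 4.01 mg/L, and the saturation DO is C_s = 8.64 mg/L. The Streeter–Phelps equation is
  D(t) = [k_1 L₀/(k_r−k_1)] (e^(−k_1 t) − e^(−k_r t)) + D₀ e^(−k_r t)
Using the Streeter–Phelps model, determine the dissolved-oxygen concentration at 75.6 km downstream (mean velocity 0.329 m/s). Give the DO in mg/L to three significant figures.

Travel time t = x/v = 75.6 km / (0.329 m/s) = 75600 m / 0.329 m/s = 229800 s = 2.660 d.
k_1 L₀/(k_r−k_1) = 0.255×24.9/(0.541−0.255) = 6.349/0.2860 = 22.20 mg/L.
e^(−k_1 t) = e^(−0.255×2.660) = 0.5075; e^(−k_r t) = e^(−0.541×2.660) = 0.2372.
D = 22.20 × (0.5075 − 0.2372) + 4.01 × 0.2372 = 6.002 + 0.9512 = 6.953 mg/L.
DO = C_s − D = 8.64 − 6.953 = 1.687 mg/L.

DO ≈ 1.69 mg/L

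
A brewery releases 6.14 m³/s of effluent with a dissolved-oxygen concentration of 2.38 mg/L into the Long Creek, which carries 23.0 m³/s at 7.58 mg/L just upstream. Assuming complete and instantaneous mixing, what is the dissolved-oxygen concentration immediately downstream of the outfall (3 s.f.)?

Flow-weighted mixing: C = (Q_r C_r + Q_w C_w)/(Q_r + Q_w)
= (23.0×7.58 + 6.14×2.38)/(23.0 + 6.14) = 189.0/29.14 = 6.484 mg/L.

6.48 mg/L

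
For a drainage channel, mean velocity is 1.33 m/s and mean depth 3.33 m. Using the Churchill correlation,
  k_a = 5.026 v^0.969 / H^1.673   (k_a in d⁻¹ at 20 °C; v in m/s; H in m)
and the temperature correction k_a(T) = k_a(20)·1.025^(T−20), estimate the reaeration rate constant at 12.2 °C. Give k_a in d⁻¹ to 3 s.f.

k_a ≈ 0.730 d⁻¹

k_a(20) = 5.026 × 1.33^0.969 / 3.33^1.673 = 5.026 × 1.318 / 7.483 = 0.8855 d⁻¹.
k_a(12.2) = 0.8855 × 1.025^(12.2−20) = 0.8855 × 0.8248 = 0.7304 d⁻¹.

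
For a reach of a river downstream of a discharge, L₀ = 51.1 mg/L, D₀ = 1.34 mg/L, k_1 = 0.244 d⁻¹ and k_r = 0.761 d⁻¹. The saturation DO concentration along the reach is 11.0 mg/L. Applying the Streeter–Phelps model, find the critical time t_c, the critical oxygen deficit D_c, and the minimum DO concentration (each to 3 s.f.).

t_c = [1/(k_r−k_1)] ln[(k_r/k_1)(1 − D₀(k_r−k_1)/(k_1 L₀))]
= [1/(0.761−0.244)] ln[(0.761/0.244)(1 − 1.34×0.5170/(0.244×51.1))]
= (1/0.5170) ln[3.119 × 0.9444] = 1.934 × ln(2.946) = 1.934 × 1.080 = 2.090 d.
D_c = (k_1/k_r) L₀ e^(−k_1 t_c) = (0.244/0.761) × 51.1 × e^(−0.244×2.090) = 0.3206 × 51.1 × 0.6006 = 9.840 mg/L.
Minimum DO = C_s − D_c = 11.0 − 9.840 = 1.160 mg/L.

t_c ≈ 2.09 d; D_c ≈ 9.84 mg/L; min DO ≈ 1.16 mg/L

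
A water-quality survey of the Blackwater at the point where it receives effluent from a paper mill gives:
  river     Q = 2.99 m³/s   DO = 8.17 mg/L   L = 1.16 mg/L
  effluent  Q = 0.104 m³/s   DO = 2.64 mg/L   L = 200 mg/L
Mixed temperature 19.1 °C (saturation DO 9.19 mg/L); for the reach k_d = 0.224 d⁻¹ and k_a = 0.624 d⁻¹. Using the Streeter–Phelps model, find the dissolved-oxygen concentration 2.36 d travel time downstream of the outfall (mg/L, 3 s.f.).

DO ≈ 7.33 mg/L

Mixed DO = (2.99×8.17 + 0.104×2.64)/(2.99+0.104) = 24.70/3.094 = 7.984 mg/L.
Mixed L₀ = (2.99×1.16 + 0.104×200)/(3.094) = 24.27/3.094 = 7.844 mg/L.
Initial deficit D₀ = C_s − DO₀ = 9.19 − 7.984 = 1.206 mg/L.
D(2.36) = [0.224×7.844/(0.624−0.224)](e^(−0.224×2.36) − e^(−0.624×2.36)) + 1.206 e^(−0.624×2.36)
= 4.392 × (0.5894 − 0.2293) + 1.206 × 0.2293 = 1.858 mg/L.
DO = 9.19 − 1.858 = 7.332 mg/L.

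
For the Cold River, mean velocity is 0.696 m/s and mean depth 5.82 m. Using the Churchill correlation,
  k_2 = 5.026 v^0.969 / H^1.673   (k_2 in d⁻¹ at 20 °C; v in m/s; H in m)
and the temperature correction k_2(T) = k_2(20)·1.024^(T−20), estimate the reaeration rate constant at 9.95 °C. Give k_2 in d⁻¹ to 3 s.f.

k_2 ≈ 0.146 d⁻¹

k_2(20) = 5.026 × 0.696^0.969 / 5.82^1.673 = 5.026 × 0.7039 / 19.04 = 0.1858 d⁻¹.
k_2(9.95) = 0.1858 × 1.024^(9.95−20) = 0.1858 × 0.7879 = 0.1464 d⁻¹.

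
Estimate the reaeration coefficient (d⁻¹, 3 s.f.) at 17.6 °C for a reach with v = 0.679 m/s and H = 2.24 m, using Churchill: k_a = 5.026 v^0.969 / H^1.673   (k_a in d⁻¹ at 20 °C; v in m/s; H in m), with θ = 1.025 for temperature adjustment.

k_a ≈ 0.845 d⁻¹

k_a(20) = 5.026 × 0.679^0.969 / 2.24^1.673 = 5.026 × 0.6872 / 3.854 = 0.8961 d⁻¹.
k_a(17.6) = 0.8961 × 1.025^(17.6−20) = 0.8961 × 0.9425 = 0.8445 d⁻¹.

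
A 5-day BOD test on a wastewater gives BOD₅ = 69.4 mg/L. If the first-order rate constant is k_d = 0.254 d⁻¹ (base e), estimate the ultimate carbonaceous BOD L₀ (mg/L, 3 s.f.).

L₀ ≈ 96.5 mg/L

BOD₅ = L₀(1 − e^(−5k_d)) ⇒ L₀ = BOD₅ / (1 − e^(−5×0.254))
= 69.4 / (1 − 0.2808) = 69.4 / 0.7192 = 96.50 mg/L.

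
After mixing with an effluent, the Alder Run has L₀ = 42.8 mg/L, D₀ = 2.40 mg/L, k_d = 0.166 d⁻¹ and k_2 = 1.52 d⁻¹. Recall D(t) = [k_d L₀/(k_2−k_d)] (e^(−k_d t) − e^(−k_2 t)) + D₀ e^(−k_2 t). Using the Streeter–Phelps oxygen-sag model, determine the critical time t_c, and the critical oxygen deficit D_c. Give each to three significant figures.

t_c ≈ 1.18 d; D_c ≈ 3.84 mg/L

With k_2/k_d = 9.157 and 1 − D₀(k_2−k_d)/(k_d L₀) = 0.5426,
t_c = ln(9.157 × 0.5426) / (1.52 − 0.166) = ln(4.969) / 1.354 = 1.603/1.354 = 1.184 d.
L(t_c) = L₀ e^(−k_d t_c) = 42.8 × 0.8216 = 35.16 mg/L, and at the critical point k_2 D_c = k_d L, so D_c = (0.166/1.52) × 35.16 = 3.840 mg/L.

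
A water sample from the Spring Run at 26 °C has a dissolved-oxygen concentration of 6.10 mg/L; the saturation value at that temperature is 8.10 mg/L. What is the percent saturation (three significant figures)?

% saturation = C/C_s × 100 = 6.10/8.10 × 100 = 75.3 %.

75.3 % saturation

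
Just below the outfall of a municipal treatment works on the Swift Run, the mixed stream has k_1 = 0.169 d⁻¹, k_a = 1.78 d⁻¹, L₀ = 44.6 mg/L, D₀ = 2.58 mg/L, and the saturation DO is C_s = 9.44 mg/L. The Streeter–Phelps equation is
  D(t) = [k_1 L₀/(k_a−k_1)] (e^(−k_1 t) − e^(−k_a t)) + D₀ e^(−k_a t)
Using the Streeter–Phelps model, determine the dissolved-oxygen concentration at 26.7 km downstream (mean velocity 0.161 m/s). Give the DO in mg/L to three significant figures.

DO ≈ 6.13 mg/L

Travel time t = x/v = 26.7 km / (0.161 m/s) = 26700 m / 0.161 m/s = 165800 s = 1.919 d.
k_1 L₀/(k_a−k_1) = 0.169×44.6/(1.78−0.169) = 7.537/1.611 = 4.679 mg/L.
e^(−k_1 t) = e^(−0.169×1.919) = 0.7230; e^(−k_a t) = e^(−1.78×1.919) = 0.03282.
D = 4.679 × (0.7230 − 0.03282) + 2.58 × 0.03282 = 3.229 + 0.08469 = 3.314 mg/L.
DO = C_s − D = 9.44 − 3.314 = 6.126 mg/L.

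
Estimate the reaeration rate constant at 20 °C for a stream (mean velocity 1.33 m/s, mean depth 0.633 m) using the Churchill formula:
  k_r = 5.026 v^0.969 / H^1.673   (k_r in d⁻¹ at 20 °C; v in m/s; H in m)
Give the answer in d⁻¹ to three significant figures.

k_r ≈ 14.2 d⁻¹

k_r = 5.026 × 1.33^0.969 / 0.633^1.673 = 5.026 × 1.318 / 0.4653 = 14.24 d⁻¹.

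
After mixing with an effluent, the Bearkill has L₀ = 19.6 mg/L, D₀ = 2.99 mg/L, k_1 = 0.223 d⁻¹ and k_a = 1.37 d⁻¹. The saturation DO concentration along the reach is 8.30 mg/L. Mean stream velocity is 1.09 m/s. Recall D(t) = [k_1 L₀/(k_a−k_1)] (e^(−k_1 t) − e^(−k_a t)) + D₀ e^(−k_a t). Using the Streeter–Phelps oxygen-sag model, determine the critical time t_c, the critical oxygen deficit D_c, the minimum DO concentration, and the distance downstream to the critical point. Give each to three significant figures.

t_c ≈ 0.244 d; D_c ≈ 3.02 mg/L; min DO ≈ 5.28 mg/L; x_c ≈ 23.0 km

At the critical point dD/dt = 0, so k_1 L₀ e^(−k_1 t) = k_a D. Substituting D(t) from the Streeter–Phelps equation and solving for t gives
t_c = ln[(k_a/k_1)(1 − D₀(k_a−k_1)/(k_1 L₀))] / (k_a−k_1).
Here k_a−k_1 = 1.147 d⁻¹ and 1 − D₀(k_a−k_1)/(k_1 L₀) = 1 − 2.99×1.147/(0.223×19.6) = 0.2154, so
t_c = ln(6.143 × 0.2154) / 1.147 = 0.2799 / 1.147 = 0.2440 d.
D_c = (k_1/k_a) L₀ e^(−k_1 t_c) = (0.223/1.37) × 19.6 × e^(−0.223×0.2440) = 0.1628 × 19.6 × 0.9470 = 3.021 mg/L.
Minimum DO = C_s − D_c = 8.30 − 3.021 = 5.279 mg/L.
x_c = v t_c = 1.09 m/s × 0.2440 d × 86400 s/d = 22980 m ≈ 23.0 km.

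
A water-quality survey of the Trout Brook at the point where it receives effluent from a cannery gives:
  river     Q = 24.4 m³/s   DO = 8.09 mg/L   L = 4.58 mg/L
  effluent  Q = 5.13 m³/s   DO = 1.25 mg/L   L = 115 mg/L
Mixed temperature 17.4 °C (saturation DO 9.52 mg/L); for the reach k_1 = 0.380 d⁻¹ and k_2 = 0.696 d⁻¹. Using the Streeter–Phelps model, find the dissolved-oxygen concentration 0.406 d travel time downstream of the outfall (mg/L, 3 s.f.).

DO ≈ 4.60 mg/L

Mixed DO = (24.4×8.09 + 5.13×1.25)/(24.4+5.13) = 203.8/29.53 = 6.902 mg/L.
Mixed L₀ = (24.4×4.58 + 5.13×115)/(29.53) = 701.7/29.53 = 23.76 mg/L.
Initial deficit D₀ = C_s − DO₀ = 9.52 − 6.902 = 2.618 mg/L.
D(0.406) = [0.380×23.76/(0.696−0.380)](e^(−0.380×0.406) − e^(−0.696×0.406)) + 2.618 e^(−0.696×0.406)
= 28.57 × (0.8570 − 0.7538) + 2.618 × 0.7538 = 4.922 mg/L.
DO = 9.52 − 4.922 = 4.598 mg/L.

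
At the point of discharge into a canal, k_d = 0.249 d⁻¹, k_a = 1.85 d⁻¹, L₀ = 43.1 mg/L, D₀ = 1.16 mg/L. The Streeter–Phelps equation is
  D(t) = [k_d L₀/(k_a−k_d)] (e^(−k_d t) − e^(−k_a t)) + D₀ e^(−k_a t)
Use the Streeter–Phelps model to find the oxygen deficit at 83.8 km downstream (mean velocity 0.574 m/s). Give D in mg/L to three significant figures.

Travel time t = x/v = 83.8 km / (0.574 m/s) = 83800 m / 0.574 m/s = 146000 s = 1.690 d.
k_d L₀/(k_a−k_d) = 0.249×43.1/(1.85−0.249) = 10.73/1.601 = 6.703 mg/L.
e^(−k_d t) = e^(−0.249×1.690) = 0.6566; e^(−k_a t) = e^(−1.85×1.690) = 0.04389.
D = 6.703 × (0.6566 − 0.04389) + 1.16 × 0.04389 = 4.107 + 0.05092 = 4.158 mg/L.

D ≈ 4.16 mg/L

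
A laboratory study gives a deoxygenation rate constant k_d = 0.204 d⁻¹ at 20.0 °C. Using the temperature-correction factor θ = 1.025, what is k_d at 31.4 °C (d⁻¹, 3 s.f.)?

k_d(T₂) = k_d(T₁) · θ^(T₂−T₁) = 0.204 × 1.025^(31.4−20.0)
= 0.204 × 1.025^11.4 = 0.204 × 1.325 = 0.2703 d⁻¹.

k_d ≈ 0.270 d⁻¹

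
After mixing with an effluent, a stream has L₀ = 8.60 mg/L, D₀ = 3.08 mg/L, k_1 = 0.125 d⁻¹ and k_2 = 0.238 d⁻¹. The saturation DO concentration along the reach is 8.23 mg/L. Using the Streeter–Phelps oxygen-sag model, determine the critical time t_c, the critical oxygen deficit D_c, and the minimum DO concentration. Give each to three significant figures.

With k_2/k_1 = 1.904 and 1 − D₀(k_2−k_1)/(k_1 L₀) = 0.6762,
t_c = ln(1.904 × 0.6762) / (0.238 − 0.125) = ln(1.288) / 0.1130 = 0.2528/0.1130 = 2.237 d.
L(t_c) = L₀ e^(−k_1 t_c) = 8.60 × 0.7561 = 6.502 mg/L, and at the critical point k_2 D_c = k_1 L, so D_c = (0.125/0.238) × 6.502 = 3.415 mg/L.
Minimum DO = C_s − D_c = 8.23 − 3.415 = 4.815 mg/L.

t_c ≈ 2.24 d; D_c ≈ 3.42 mg/L; min DO ≈ 4.81 mg/L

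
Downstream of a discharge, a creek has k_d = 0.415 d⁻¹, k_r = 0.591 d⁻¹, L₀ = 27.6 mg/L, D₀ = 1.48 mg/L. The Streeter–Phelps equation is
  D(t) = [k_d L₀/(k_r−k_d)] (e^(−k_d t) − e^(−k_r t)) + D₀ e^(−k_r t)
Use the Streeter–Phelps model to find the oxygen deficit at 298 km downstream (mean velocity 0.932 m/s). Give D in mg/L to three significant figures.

D ≈ 6.87 mg/L

Travel time t = x/v = 298 km / (0.932 m/s) = 298000 m / 0.932 m/s = 319700 s = 3.701 d.
k_d L₀/(k_r−k_d) = 0.415×27.6/(0.591−0.415) = 11.45/0.1760 = 65.08 mg/L.
e^(−k_d t) = e^(−0.415×3.701) = 0.2153; e^(−k_r t) = e^(−0.591×3.701) = 0.1122.
D = 65.08 × (0.2153 − 0.1122) + 1.48 × 0.1122 = 6.706 + 0.1661 = 6.872 mg/L.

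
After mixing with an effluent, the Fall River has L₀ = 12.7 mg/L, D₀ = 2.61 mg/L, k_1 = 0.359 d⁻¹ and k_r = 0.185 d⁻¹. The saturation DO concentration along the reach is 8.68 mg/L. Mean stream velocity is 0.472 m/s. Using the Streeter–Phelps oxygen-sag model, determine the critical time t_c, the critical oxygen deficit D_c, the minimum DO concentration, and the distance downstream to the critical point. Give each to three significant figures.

t_c ≈ 3.26 d; D_c ≈ 7.63 mg/L; min DO ≈ 1.05 mg/L; x_c ≈ 133 km

With k_r/k_1 = 0.5153 and 1 − D₀(k_r−k_1)/(k_1 L₀) = 1.100,
t_c = ln(0.5153 × 1.100) / (0.185 − 0.359) = ln(0.5667) / -0.1740 = -0.5680/-0.1740 = 3.264 d.
D_c = (k_1/k_r) L₀ e^(−k_1 t_c) = (0.359/0.185) × 12.7 × e^(−0.359×3.264) = 1.941 × 12.7 × 0.3098 = 7.634 mg/L.
Minimum DO = C_s − D_c = 8.68 − 7.634 = 1.046 mg/L.
x_c = v t_c = 0.472 m/s × 3.264 d × 86400 s/d = 133100 m ≈ 133 km.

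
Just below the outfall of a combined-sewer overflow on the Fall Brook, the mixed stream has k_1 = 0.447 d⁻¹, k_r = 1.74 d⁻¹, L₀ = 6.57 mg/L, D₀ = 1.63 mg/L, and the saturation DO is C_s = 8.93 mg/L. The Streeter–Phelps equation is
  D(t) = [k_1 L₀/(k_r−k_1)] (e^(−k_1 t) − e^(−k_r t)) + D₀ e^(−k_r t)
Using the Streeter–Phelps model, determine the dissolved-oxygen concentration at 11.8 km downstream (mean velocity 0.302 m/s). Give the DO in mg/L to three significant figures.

Travel time t = x/v = 11.8 km / (0.302 m/s) = 11800 m / 0.302 m/s = 39070 s = 0.4522 d.
k_1 L₀/(k_r−k_1) = 0.447×6.57/(1.74−0.447) = 2.937/1.293 = 2.271 mg/L.
e^(−k_1 t) = e^(−0.447×0.4522) = 0.8170; e^(−k_r t) = e^(−1.74×0.4522) = 0.4553.
D = 2.271 × (0.8170 − 0.4553) + 1.63 × 0.4553 = 0.8216 + 0.7421 = 1.564 mg/L.
DO = C_s − D = 8.93 − 1.564 = 7.366 mg/L.

DO ≈ 7.37 mg/L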